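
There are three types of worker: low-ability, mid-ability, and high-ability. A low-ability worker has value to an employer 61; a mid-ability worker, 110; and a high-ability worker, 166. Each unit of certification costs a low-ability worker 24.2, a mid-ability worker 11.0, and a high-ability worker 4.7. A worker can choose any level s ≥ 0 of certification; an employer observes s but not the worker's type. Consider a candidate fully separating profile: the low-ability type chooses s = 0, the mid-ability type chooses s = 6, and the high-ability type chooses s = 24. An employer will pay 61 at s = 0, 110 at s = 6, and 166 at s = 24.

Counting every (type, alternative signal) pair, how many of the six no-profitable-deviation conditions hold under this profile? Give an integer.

3

Low-ability (own payoff 61): to s=6 gives 110 − 24.2×6 = -35.2 → no gain ✓; to s=24 gives 166 − 24.2×24 = -414.8 → no gain ✓.
Mid-ability (own payoff 110 − 11.0×6 = 44): to s=0 gives 61 → profitable ✗; to s=24 gives 166 − 11.0×24 = -98 → no gain ✓.
High-ability (own payoff 166 − 4.7×24 = 53.2): to s=0 gives 61 → profitable ✗; to s=6 gives 110 − 4.7×6 = 81.8 → profitable ✗.
3 of the 6 constraints hold; not an equilibrium.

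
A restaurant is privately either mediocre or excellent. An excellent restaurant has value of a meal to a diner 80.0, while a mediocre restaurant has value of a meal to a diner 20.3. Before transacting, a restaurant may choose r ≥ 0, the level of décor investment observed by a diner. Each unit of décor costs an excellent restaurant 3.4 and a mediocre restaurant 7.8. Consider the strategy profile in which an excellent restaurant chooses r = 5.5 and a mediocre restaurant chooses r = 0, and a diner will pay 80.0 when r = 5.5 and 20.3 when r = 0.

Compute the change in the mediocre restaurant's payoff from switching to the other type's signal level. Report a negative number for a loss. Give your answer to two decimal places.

Playing r = 0 the mediocre restaurant receives 20.3.
Deviating to r = 5.5 brings payment 80.0 at cost 7.8 × 5.5 = 42.9, netting 37.1.
Gain from deviating: 37.1 − 20.3 = 16.80.
The gain is positive, so the mediocre type's incentive-compatibility constraint is violated — this profile is not a separating equilibrium.

16.80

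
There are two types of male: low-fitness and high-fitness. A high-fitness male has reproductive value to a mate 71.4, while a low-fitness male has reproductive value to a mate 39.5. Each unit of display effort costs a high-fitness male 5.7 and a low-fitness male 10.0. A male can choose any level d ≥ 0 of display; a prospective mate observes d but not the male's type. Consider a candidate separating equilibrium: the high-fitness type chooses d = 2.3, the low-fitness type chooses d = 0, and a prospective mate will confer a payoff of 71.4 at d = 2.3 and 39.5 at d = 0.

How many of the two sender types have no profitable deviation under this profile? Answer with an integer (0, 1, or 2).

High-fitness type: signal → 71.4 − 5.7 × 2.3 = 58.29; deviate to 0 → 39.5. IC holds (58.29 ≥ 39.5).
Low-fitness type: stay at 0 → 39.5; mimic → 71.4 − 10.0 × 2.3 = 48.4. IC fails (39.5 < 48.4).
1 of 2 constraints hold, so this profile is not an equilibrium.

1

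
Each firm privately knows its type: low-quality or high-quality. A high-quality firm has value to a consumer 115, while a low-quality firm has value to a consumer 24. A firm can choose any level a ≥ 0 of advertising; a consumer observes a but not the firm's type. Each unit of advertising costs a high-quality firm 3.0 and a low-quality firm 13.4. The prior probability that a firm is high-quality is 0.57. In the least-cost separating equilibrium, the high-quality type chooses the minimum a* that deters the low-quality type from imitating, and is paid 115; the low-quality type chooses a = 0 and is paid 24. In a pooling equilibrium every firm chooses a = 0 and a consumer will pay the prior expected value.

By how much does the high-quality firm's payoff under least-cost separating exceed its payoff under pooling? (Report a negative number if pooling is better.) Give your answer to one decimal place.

18.8

Least-cost separating signal: a* solves 24 = 115 − 13.4·a*, so a* = (115 − 24)/13.4 ≈ 6.7910.
High-quality type's separating payoff: 115 − 3.0 × a* = 115 − 3.0 × (115 − 24)/13.4 = 115 − 273/13.4 ≈ 94.627.
Pooling payoff: 0.57 × 115 + 0.43 × 24 = 75.87.
Difference: 94.627 − 75.87 = 18.757, i.e. 18.8 to one decimal place.
The high-quality type prefers to separate.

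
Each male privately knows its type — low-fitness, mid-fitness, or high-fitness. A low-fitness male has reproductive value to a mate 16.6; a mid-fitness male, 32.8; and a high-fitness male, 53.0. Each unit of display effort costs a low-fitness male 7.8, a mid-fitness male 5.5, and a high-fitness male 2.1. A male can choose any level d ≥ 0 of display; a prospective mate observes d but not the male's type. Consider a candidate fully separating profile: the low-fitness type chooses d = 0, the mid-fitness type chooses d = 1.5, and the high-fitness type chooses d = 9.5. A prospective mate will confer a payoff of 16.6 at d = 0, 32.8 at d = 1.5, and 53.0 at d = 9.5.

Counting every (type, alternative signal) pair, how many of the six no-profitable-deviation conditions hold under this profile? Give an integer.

Mid-fitness (own payoff 32.8 − 5.5×1.5 = 24.55): to d=0 gives 16.6 → no gain ✓; to d=9.5 gives 53.0 − 5.5×9.5 = 0.75 → no gain ✓.
High-fitness (own payoff 53.0 − 2.1×9.5 = 33.05): to d=0 gives 16.6 → no gain ✓; to d=1.5 gives 32.8 − 2.1×1.5 = 29.65 → no gain ✓.
Low-fitness (own payoff 16.6): to d=1.5 gives 32.8 − 7.8×1.5 = 21.1 → profitable ✗; to d=9.5 gives 53.0 − 7.8×9.5 = -21.1 → no gain ✓.
5 of the 6 constraints hold; not an equilibrium.

5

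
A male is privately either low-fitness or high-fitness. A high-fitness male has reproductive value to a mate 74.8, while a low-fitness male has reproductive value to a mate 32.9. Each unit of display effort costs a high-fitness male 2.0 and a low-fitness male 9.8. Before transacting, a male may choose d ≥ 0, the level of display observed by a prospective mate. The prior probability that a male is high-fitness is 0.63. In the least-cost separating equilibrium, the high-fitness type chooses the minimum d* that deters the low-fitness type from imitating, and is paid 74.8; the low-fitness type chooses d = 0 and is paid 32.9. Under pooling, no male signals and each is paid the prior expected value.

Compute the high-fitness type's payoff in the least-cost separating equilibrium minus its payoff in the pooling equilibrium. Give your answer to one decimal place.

Least-cost separating signal: d* solves 32.9 = 74.8 − 9.8·d*, so d* = (74.8 − 32.9)/9.8 ≈ 4.2755.
High-fitness type's separating payoff: 74.8 − 2.0 × d* = 74.8 − 2.0 × (74.8 − 32.9)/9.8 = 74.8 − 83.8/9.8 ≈ 66.249.
Pooling payoff: 0.63 × 74.8 + 0.37 × 32.9 = 59.297.
Difference: 66.249 − 59.297 = 6.952, i.e. 7.0 to one decimal place.
The high-fitness type prefers to separate.

7.0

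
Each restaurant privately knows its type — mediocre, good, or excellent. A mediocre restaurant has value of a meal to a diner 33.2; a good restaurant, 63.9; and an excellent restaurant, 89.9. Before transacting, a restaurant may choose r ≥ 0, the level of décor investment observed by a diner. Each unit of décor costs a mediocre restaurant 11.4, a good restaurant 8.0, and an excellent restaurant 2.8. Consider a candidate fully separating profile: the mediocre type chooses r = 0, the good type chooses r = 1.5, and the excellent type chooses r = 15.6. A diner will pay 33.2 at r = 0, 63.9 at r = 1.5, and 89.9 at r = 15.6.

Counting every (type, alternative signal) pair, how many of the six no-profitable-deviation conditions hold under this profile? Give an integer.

Excellent (own payoff 89.9 − 2.8×15.6 = 46.22): to r=0 gives 33.2 → no gain ✓; to r=1.5 gives 63.9 − 2.8×1.5 = 59.7 → profitable ✗.
Mediocre (own payoff 33.2): to r=1.5 gives 63.9 − 11.4×1.5 = 46.8 → profitable ✗; to r=15.6 gives 89.9 − 11.4×15.6 = -87.94 → no gain ✓.
Good (own payoff 63.9 − 8.0×1.5 = 51.9): to r=0 gives 33.2 → no gain ✓; to r=15.6 gives 89.9 − 8.0×15.6 = -34.9 → no gain ✓.
4 of the 6 constraints hold; not an equilibrium.

4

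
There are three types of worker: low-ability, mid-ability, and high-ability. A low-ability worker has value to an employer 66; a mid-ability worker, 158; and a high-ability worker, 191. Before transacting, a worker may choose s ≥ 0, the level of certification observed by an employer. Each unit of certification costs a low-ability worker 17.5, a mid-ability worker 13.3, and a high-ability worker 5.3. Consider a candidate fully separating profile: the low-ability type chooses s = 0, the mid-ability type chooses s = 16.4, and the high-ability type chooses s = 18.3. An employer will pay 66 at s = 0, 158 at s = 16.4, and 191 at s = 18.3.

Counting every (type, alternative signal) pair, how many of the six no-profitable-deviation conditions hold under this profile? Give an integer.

Mid-ability (own payoff 158 − 13.3×16.4 = -60.12): to s=0 gives 66 → profitable ✗; to s=18.3 gives 191 − 13.3×18.3 = -52.39 → profitable ✗.
High-ability (own payoff 191 − 5.3×18.3 = 94.01): to s=0 gives 66 → no gain ✓; to s=16.4 gives 158 − 5.3×16.4 = 71.08 → no gain ✓.
Low-ability (own payoff 66): to s=16.4 gives 158 − 17.5×16.4 = -129 → no gain ✓; to s=18.3 gives 191 − 17.5×18.3 = -129.25 → no gain ✓.
4 of the 6 constraints hold; not an equilibrium.

4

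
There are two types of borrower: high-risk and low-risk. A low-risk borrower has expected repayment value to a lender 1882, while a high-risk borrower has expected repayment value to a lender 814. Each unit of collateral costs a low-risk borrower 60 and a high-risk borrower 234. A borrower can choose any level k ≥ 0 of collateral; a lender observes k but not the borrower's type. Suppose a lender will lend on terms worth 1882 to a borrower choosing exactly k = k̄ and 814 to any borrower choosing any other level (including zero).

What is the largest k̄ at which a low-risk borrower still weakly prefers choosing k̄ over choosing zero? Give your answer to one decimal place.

Choosing k̄ yields the low-risk type 1882 − 60·k̄; choosing zero yields 814.
The low-risk type is indifferent at 1882 − 60·k̄ = 814, i.e. k̄ = (1882 − 814) / 60 = 17.8.
For any k̄ above 17.8 the low-risk type would rather pool at zero, so separation collapses.

17.8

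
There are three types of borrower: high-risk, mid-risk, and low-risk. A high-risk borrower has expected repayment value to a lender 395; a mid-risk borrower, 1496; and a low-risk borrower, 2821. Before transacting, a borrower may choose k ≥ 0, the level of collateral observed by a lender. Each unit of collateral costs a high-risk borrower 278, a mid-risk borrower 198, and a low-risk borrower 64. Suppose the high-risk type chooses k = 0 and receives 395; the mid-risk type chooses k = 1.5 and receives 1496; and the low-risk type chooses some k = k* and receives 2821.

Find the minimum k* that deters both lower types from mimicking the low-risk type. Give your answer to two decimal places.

8.73

High-risk type (on-path payoff 395) won't mimic when 395 ≥ 2821 − 278·k*, i.e. k* ≥ 8.73.
Mid-risk type (on-path payoff 1496 − 198×1.5 = 1199) won't mimic when 1199 ≥ 2821 − 198·k*, i.e. k* ≥ 8.19.
Both must hold, so k* = max(8.73, 8.19) = 8.73. The high-risk type's constraint binds.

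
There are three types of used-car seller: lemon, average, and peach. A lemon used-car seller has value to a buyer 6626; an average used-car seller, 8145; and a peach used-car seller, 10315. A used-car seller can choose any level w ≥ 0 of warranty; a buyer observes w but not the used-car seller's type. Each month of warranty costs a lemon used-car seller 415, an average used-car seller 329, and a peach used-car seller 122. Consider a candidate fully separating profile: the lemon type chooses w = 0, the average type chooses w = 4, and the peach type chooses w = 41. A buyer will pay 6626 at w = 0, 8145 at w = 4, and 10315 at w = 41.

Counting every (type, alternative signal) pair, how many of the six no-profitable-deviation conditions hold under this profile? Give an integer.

Lemon (own payoff 6626): to w=4 gives 8145 − 415×4 = 6485 → no gain ✓; to w=41 gives 10315 − 415×41 = -6700 → no gain ✓.
Peach (own payoff 10315 − 122×41 = 5313): to w=0 gives 6626 → profitable ✗; to w=4 gives 8145 − 122×4 = 7657 → profitable ✗.
Average (own payoff 8145 − 329×4 = 6829): to w=0 gives 6626 → no gain ✓; to w=41 gives 10315 − 329×41 = -3174 → no gain ✓.
4 of the 6 constraints hold; not an equilibrium.

4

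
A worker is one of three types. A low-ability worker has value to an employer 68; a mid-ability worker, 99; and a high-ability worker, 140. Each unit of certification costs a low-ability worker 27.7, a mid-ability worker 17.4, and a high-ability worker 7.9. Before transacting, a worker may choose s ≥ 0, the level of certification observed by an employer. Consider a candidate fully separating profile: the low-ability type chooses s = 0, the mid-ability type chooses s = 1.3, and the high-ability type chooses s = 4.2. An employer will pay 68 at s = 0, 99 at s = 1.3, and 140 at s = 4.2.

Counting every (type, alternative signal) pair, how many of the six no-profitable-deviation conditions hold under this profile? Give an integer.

6

Low-ability (own payoff 68): to s=1.3 gives 99 − 27.7×1.3 = 62.99 → no gain ✓; to s=4.2 gives 140 − 27.7×4.2 = 23.66 → no gain ✓.
Mid-ability (own payoff 99 − 17.4×1.3 = 76.38): to s=0 gives 68 → no gain ✓; to s=4.2 gives 140 − 17.4×4.2 = 66.92 → no gain ✓.
High-ability (own payoff 140 − 7.9×4.2 = 106.82): to s=0 gives 68 → no gain ✓; to s=1.3 gives 99 − 7.9×1.3 = 88.73 → no gain ✓.
6 of the 6 constraints hold; this profile is a separating equilibrium.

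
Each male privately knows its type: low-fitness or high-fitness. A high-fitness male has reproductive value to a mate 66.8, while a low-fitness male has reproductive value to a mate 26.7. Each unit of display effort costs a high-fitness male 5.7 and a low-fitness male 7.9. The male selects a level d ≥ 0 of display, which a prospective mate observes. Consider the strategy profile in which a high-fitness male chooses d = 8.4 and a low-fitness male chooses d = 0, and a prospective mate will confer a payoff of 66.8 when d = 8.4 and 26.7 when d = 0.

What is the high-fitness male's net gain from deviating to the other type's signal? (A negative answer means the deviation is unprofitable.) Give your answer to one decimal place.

7.8

Playing d = 8.4 the high-fitness male receives 66.8 − 5.7 × 8.4 = 18.92.
Deviating to d = 0 yields 26.7 instead.
Gain from deviating: 26.7 − 18.92 = 7.78, i.e. 7.8 to one decimal place.
The gain is positive, so the high-fitness type's incentive-compatibility constraint is violated — this profile is not a separating equilibrium.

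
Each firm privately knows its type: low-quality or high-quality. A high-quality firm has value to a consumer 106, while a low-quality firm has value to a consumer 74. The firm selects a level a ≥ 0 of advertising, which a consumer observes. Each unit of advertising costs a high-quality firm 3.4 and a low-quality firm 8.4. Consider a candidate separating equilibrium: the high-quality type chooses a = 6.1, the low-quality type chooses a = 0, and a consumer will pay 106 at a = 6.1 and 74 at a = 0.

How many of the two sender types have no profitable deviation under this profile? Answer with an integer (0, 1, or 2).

Low-quality type: stay at 0 → 74; mimic → 106 − 8.4 × 6.1 = 54.76. IC holds (74 ≥ 54.76).
High-quality type: signal → 106 − 3.4 × 6.1 = 85.26; deviate to 0 → 74. IC holds (85.26 ≥ 74).
2 of 2 constraints hold, so this is a separating equilibrium.

2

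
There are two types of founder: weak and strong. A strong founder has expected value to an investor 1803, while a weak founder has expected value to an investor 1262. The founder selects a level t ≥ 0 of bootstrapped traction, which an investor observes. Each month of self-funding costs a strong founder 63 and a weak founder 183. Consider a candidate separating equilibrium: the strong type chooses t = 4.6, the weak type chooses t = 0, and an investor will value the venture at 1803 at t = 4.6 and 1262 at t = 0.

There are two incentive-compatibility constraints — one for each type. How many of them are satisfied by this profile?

2

Strong type: signal → 1803 − 63 × 4.6 = 1513.2; deviate to 0 → 1262. IC holds (1513.2 ≥ 1262).
Weak type: stay at 0 → 1262; mimic → 1803 − 183 × 4.6 = 961.2. IC holds (1262 ≥ 961.2).
2 of 2 constraints hold, so this is a separating equilibrium.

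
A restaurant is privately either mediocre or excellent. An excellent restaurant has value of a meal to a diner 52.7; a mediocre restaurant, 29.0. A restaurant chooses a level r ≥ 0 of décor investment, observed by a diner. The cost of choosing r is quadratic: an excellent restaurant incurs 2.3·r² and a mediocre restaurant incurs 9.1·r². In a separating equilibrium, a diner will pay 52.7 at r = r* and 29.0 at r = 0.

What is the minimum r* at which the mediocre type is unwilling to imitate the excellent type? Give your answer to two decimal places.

The mediocre type at r = 0 receives 29.0; imitating at r* yields 52.7 − 9.1·r*².
Indifference: 29.0 = 52.7 − 9.1·r*², so r*² = (52.7 − 29.0) / 9.1 ≈ 2.6044.
r* = √2.6044 ≈ 1.61.

1.61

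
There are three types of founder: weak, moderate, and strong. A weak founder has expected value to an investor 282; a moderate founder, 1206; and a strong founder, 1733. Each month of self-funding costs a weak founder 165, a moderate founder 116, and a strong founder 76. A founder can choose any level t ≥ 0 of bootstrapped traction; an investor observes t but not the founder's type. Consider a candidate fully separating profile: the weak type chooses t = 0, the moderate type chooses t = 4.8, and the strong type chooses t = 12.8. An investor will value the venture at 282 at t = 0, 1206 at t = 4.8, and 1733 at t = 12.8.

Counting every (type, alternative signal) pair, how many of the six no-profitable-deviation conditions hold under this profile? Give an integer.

4

Moderate (own payoff 1206 − 116×4.8 = 649.2): to t=0 gives 282 → no gain ✓; to t=12.8 gives 1733 − 116×12.8 = 248.2 → no gain ✓.
Weak (own payoff 282): to t=4.8 gives 1206 − 165×4.8 = 414 → profitable ✗; to t=12.8 gives 1733 − 165×12.8 = -379 → no gain ✓.
Strong (own payoff 1733 − 76×12.8 = 760.2): to t=0 gives 282 → no gain ✓; to t=4.8 gives 1206 − 76×4.8 = 841.2 → profitable ✗.
4 of the 6 constraints hold; not an equilibrium.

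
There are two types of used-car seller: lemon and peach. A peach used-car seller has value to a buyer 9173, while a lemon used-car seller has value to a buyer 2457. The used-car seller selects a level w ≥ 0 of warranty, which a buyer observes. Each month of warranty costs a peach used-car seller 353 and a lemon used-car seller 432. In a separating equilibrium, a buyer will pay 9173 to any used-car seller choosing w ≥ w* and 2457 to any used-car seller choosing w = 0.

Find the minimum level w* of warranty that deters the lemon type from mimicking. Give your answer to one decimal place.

A lemon used-car seller choosing w = 0 receives 2457.
Imitating at w* instead would pay 9173 at cost 432·w*, netting 9173 − 432·w*.
Indifference: 2457 = 9173 − 432·w*, so w* = (9173 − 2457) / 432 ≈ 15.5.
This is the lemon type's binding incentive-compatibility constraint; any w ≥ 15.5 sustains separation on that side.

15.5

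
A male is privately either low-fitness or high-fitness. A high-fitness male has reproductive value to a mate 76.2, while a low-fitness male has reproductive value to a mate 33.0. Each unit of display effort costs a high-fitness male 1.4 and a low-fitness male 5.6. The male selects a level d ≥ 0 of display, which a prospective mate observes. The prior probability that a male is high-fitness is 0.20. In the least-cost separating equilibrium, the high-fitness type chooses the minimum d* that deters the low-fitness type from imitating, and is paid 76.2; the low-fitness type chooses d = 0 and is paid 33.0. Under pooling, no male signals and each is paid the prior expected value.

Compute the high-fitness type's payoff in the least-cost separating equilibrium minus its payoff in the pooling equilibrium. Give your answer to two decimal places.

23.76

Least-cost separating signal: d* solves 33.0 = 76.2 − 5.6·d*, so d* = (76.2 − 33.0)/5.6 ≈ 7.7143.
High-fitness type's separating payoff: 76.2 − 1.4 × d* = 76.2 − 1.4 × (76.2 − 33.0)/5.6 = 76.2 − 60.48/5.6 = 65.4.
Pooling payoff: 0.20 × 76.2 + 0.80 × 33.0 = 41.64.
Difference: 65.4 − 41.64 = 23.76.
The high-fitness type prefers to separate.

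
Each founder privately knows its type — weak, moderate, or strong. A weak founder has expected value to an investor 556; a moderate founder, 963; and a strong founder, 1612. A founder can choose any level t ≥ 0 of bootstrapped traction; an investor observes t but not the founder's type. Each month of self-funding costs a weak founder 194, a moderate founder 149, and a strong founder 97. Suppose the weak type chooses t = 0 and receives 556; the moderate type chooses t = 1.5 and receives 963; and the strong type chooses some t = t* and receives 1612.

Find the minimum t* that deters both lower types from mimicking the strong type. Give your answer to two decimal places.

Weak type (on-path payoff 556) won't mimic when 556 ≥ 1612 − 194·t*, i.e. t* ≥ 5.44.
Moderate type (on-path payoff 963 − 149×1.5 = 739.5) won't mimic when 739.5 ≥ 1612 − 149·t*, i.e. t* ≥ 5.86.
Both must hold, so t* = max(5.44, 5.86) = 5.86. The moderate type's constraint binds.

5.86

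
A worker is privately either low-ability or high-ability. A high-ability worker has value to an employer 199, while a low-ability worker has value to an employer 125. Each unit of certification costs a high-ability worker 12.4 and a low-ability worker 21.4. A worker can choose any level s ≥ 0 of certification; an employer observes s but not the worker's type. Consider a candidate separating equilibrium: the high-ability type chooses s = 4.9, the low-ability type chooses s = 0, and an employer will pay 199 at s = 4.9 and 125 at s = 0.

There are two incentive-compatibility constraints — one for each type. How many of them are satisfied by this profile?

Low-ability type: stay at 0 → 125; mimic → 199 − 21.4 × 4.9 = 94.14. IC holds (125 ≥ 94.14).
High-ability type: signal → 199 − 12.4 × 4.9 = 138.24; deviate to 0 → 125. IC holds (138.24 ≥ 125).
2 of 2 constraints hold, so this is a separating equilibrium.

2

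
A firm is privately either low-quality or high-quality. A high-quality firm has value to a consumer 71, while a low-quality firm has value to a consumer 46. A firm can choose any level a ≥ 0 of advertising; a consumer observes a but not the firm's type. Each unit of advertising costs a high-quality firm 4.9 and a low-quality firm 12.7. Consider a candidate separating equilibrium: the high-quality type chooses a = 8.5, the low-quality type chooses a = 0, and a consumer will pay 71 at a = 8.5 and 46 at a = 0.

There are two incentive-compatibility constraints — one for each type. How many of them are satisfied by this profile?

High-quality type: signal → 71 − 4.9 × 8.5 = 29.35; deviate to 0 → 46. IC fails (29.35 < 46).
Low-quality type: stay at 0 → 46; mimic → 71 − 12.7 × 8.5 = -36.95. IC holds (46 ≥ -36.95).
1 of 2 constraints hold, so this profile is not an equilibrium.

1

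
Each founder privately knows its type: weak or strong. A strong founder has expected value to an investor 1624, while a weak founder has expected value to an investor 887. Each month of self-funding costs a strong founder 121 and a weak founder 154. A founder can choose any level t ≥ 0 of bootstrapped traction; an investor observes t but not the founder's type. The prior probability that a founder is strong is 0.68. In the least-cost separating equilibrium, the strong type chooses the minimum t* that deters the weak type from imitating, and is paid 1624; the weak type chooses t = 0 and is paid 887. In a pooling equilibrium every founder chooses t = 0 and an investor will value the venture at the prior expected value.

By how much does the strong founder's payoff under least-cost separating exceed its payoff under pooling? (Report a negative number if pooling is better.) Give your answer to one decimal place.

Least-cost separating signal: t* solves 887 = 1624 − 154·t*, so t* = (1624 − 887)/154 ≈ 4.7857.
Strong type's separating payoff: 1624 − 121 × t* = 1624 − 121 × (1624 − 887)/154 = 1624 − 89177/154 ≈ 1044.929.
Pooling payoff: 0.68 × 1624 + 0.32 × 887 = 1388.16.
Difference: 1044.929 − 1388.16 = -343.231, i.e. -343.2 to one decimal place.
The strong type would prefer the pooling outcome.

-343.2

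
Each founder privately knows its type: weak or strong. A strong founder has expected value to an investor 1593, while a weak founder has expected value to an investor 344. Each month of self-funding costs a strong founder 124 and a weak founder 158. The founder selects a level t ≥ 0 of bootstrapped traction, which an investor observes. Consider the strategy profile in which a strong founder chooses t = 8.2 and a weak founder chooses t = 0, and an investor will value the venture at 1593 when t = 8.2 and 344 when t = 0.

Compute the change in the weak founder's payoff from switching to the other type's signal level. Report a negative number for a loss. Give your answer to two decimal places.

Playing t = 0 the weak founder receives 344.
Deviating to t = 8.2 brings payment 1593 at cost 158 × 8.2 = 1295.6, netting 297.4.
Gain from deviating: 297.4 − 344 = -46.60.
The gain is negative, so the weak type's incentive-compatibility constraint is satisfied.

-46.60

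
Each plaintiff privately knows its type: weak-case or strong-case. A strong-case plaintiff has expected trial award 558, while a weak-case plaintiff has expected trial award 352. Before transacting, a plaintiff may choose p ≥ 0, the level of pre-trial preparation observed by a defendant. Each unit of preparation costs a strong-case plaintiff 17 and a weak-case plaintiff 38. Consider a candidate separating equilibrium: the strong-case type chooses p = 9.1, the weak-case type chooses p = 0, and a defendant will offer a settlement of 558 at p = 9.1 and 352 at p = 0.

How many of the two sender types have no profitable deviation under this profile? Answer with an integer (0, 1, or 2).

Weak-case type: stay at 0 → 352; mimic → 558 − 38 × 9.1 = 212.2. IC holds (352 ≥ 212.2).
Strong-case type: signal → 558 − 17 × 9.1 = 403.3; deviate to 0 → 352. IC holds (403.3 ≥ 352).
2 of 2 constraints hold, so this is a separating equilibrium.

2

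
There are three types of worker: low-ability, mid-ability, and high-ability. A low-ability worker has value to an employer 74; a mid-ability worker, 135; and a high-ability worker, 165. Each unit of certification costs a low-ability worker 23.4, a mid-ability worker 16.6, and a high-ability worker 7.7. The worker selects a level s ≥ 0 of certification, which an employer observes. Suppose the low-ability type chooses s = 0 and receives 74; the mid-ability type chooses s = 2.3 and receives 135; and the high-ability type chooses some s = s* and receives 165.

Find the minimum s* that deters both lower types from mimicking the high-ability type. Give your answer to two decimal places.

4.11

Mid-ability type (on-path payoff 135 − 16.6×2.3 = 96.82) won't mimic when 96.82 ≥ 165 − 16.6·s*, i.e. s* ≥ 4.11.
Low-ability type (on-path payoff 74) won't mimic when 74 ≥ 165 − 23.4·s*, i.e. s* ≥ 3.89.
Both must hold, so s* = max(3.89, 4.11) = 4.11. The mid-ability type's constraint binds.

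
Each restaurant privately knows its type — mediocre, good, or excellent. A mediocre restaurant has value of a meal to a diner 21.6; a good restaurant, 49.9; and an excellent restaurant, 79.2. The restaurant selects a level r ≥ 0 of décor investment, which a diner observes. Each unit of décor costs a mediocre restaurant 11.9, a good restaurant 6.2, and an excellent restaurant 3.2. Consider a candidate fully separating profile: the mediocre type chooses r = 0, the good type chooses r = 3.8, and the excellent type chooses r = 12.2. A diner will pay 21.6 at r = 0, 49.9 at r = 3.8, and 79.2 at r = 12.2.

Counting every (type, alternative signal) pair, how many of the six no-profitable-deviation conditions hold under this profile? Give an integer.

6

Excellent (own payoff 79.2 − 3.2×12.2 = 40.16): to r=0 gives 21.6 → no gain ✓; to r=3.8 gives 49.9 − 3.2×3.8 = 37.74 → no gain ✓.
Good (own payoff 49.9 − 6.2×3.8 = 26.34): to r=0 gives 21.6 → no gain ✓; to r=12.2 gives 79.2 − 6.2×12.2 = 3.56 → no gain ✓.
Mediocre (own payoff 21.6): to r=3.8 gives 49.9 − 11.9×3.8 = 4.68 → no gain ✓; to r=12.2 gives 79.2 − 11.9×12.2 = -65.98 → no gain ✓.
6 of the 6 constraints hold; this profile is a separating equilibrium.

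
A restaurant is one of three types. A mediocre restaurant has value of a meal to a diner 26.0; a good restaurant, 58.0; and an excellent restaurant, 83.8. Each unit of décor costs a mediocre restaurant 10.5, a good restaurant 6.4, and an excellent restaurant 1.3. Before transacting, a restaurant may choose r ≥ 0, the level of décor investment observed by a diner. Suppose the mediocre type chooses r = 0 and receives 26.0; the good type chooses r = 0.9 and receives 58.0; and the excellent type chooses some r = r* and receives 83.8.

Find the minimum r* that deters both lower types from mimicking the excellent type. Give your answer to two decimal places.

5.50

Mediocre type (on-path payoff 26.0) won't mimic when 26.0 ≥ 83.8 − 10.5·r*, i.e. r* ≥ 5.50.
Good type (on-path payoff 58.0 − 6.4×0.9 = 52.24) won't mimic when 52.24 ≥ 83.8 − 6.4·r*, i.e. r* ≥ 4.93.
Both must hold, so r* = max(5.50, 4.93) = 5.50. The mediocre type's constraint binds.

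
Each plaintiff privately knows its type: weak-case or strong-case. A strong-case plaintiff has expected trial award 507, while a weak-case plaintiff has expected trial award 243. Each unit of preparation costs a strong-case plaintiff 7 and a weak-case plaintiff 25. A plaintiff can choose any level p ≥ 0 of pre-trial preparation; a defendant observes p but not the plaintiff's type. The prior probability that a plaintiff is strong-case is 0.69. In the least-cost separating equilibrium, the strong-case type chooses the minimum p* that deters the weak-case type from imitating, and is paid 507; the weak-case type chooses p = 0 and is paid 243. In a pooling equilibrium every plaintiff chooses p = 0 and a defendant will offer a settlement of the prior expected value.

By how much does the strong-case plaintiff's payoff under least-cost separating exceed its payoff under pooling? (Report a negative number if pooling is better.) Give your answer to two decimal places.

7.92

Least-cost separating signal: p* solves 243 = 507 − 25·p*, so p* = (507 − 243)/25 = 10.56.
Strong-case type's separating payoff: 507 − 7 × p* = 507 − 7 × (507 − 243)/25 = 507 − 1848/25 = 433.08.
Pooling payoff: 0.69 × 507 + 0.31 × 243 = 425.16.
Difference: 433.08 − 425.16 = 7.92.
The strong-case type prefers to separate.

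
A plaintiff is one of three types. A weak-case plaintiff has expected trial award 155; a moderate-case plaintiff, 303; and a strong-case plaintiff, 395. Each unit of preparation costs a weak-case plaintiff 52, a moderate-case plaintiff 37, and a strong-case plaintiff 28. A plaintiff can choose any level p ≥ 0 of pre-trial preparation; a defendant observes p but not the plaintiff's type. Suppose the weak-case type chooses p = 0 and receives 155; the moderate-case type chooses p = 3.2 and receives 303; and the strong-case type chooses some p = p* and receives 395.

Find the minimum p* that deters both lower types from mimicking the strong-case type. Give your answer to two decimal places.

5.69

Weak-case type (on-path payoff 155) won't mimic when 155 ≥ 395 − 52·p*, i.e. p* ≥ 4.62.
Moderate-case type (on-path payoff 303 − 37×3.2 = 184.6) won't mimic when 184.6 ≥ 395 − 37·p*, i.e. p* ≥ 5.69.
Both must hold, so p* = max(4.62, 5.69) = 5.69. The moderate-case type's constraint binds.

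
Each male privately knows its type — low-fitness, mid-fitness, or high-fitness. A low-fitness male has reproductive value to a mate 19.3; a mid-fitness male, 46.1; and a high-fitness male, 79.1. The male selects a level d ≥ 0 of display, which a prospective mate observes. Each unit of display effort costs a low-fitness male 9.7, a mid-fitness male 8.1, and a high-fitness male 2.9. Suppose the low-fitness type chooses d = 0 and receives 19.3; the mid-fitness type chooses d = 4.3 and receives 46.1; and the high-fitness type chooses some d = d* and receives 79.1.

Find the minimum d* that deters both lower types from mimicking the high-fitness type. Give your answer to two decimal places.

8.37

Mid-fitness type (on-path payoff 46.1 − 8.1×4.3 = 11.27) won't mimic when 11.27 ≥ 79.1 − 8.1·d*, i.e. d* ≥ 8.37.
Low-fitness type (on-path payoff 19.3) won't mimic when 19.3 ≥ 79.1 − 9.7·d*, i.e. d* ≥ 6.16.
Both must hold, so d* = max(6.16, 8.37) = 8.37. The mid-fitness type's constraint binds.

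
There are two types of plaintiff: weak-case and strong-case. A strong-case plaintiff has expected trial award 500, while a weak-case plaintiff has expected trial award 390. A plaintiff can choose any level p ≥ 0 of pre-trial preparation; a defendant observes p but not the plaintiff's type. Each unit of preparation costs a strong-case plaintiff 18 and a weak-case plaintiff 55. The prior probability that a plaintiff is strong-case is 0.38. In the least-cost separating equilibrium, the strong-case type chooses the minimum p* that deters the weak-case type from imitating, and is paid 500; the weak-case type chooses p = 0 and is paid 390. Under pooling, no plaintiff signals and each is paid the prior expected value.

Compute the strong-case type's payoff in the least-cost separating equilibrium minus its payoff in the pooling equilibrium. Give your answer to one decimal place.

32.2

Least-cost separating signal: p* solves 390 = 500 − 55·p*, so p* = (500 − 390)/55 = 2.
Strong-case type's separating payoff: 500 − 18 × p* = 500 − 18 × (500 − 390)/55 = 500 − 1980/55 = 464.
Pooling payoff: 0.38 × 500 + 0.62 × 390 = 431.8.
Difference: 464 − 431.8 = 32.2.
The strong-case type prefers to separate.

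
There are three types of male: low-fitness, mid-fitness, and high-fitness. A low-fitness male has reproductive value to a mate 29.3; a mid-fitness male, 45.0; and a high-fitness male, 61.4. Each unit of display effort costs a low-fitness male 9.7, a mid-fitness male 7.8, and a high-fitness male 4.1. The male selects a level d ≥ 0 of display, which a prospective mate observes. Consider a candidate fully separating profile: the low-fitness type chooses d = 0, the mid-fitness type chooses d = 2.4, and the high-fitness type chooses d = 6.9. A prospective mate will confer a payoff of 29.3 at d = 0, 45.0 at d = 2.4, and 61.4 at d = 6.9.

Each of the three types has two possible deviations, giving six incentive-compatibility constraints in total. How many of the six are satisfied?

4

Low-fitness (own payoff 29.3): to d=2.4 gives 45.0 − 9.7×2.4 = 21.72 → no gain ✓; to d=6.9 gives 61.4 − 9.7×6.9 = -5.53 → no gain ✓.
High-fitness (own payoff 61.4 − 4.1×6.9 = 33.11): to d=0 gives 29.3 → no gain ✓; to d=2.4 gives 45.0 − 4.1×2.4 = 35.16 → profitable ✗.
Mid-fitness (own payoff 45.0 − 7.8×2.4 = 26.28): to d=0 gives 29.3 → profitable ✗; to d=6.9 gives 61.4 − 7.8×6.9 = 7.58 → no gain ✓.
4 of the 6 constraints hold; not an equilibrium.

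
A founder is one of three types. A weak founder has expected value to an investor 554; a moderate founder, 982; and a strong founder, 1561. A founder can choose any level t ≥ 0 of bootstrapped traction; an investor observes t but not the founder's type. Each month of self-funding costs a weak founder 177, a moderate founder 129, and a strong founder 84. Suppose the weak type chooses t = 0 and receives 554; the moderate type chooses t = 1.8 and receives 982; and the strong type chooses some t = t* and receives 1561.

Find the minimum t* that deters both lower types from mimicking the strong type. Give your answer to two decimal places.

Moderate type (on-path payoff 982 − 129×1.8 = 749.8) won't mimic when 749.8 ≥ 1561 − 129·t*, i.e. t* ≥ 6.29.
Weak type (on-path payoff 554) won't mimic when 554 ≥ 1561 − 177·t*, i.e. t* ≥ 5.69.
Both must hold, so t* = max(5.69, 6.29) = 6.29. The moderate type's constraint binds.

6.29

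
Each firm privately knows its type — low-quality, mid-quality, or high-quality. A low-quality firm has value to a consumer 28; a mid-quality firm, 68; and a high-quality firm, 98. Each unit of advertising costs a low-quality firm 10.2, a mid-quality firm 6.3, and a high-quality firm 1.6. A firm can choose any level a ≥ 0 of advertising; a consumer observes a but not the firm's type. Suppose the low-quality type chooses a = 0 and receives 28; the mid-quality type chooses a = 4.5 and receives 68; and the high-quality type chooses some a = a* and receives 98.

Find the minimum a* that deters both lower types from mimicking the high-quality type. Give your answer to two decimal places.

9.26

Low-quality type (on-path payoff 28) won't mimic when 28 ≥ 98 − 10.2·a*, i.e. a* ≥ 6.86.
Mid-quality type (on-path payoff 68 − 6.3×4.5 = 39.65) won't mimic when 39.65 ≥ 98 − 6.3·a*, i.e. a* ≥ 9.26.
Both must hold, so a* = max(6.86, 9.26) = 9.26. The mid-quality type's constraint binds.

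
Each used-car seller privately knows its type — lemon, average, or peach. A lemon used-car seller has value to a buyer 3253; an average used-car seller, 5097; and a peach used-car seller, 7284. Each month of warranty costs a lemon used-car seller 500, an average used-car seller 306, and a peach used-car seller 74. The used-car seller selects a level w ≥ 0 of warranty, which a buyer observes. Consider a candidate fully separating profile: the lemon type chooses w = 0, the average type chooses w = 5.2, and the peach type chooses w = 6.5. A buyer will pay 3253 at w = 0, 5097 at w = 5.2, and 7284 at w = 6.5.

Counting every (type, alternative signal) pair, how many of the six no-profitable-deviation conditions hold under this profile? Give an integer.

4

Lemon (own payoff 3253): to w=5.2 gives 5097 − 500×5.2 = 2497 → no gain ✓; to w=6.5 gives 7284 − 500×6.5 = 4034 → profitable ✗.
Average (own payoff 5097 − 306×5.2 = 3505.8): to w=0 gives 3253 → no gain ✓; to w=6.5 gives 7284 − 306×6.5 = 5295 → profitable ✗.
Peach (own payoff 7284 − 74×6.5 = 6803): to w=0 gives 3253 → no gain ✓; to w=5.2 gives 5097 − 74×5.2 = 4712.2 → no gain ✓.
4 of the 6 constraints hold; not an equilibrium.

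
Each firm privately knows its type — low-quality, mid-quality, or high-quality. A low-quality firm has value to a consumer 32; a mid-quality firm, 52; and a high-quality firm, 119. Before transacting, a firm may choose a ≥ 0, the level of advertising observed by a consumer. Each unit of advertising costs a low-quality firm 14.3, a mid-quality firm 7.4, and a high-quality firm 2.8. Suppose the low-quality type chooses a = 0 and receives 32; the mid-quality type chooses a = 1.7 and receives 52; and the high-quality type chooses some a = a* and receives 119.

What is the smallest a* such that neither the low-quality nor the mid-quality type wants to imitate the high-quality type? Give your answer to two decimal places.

Low-quality type (on-path payoff 32) won't mimic when 32 ≥ 119 − 14.3·a*, i.e. a* ≥ 6.08.
Mid-quality type (on-path payoff 52 − 7.4×1.7 = 39.42) won't mimic when 39.42 ≥ 119 − 7.4·a*, i.e. a* ≥ 10.75.
Both must hold, so a* = max(6.08, 10.75) = 10.75. The mid-quality type's constraint binds.

10.75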